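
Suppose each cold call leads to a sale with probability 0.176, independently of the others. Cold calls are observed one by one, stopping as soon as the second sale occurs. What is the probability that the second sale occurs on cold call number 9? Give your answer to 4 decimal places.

Y = trial on which the second success occurs; negative binomial, r=2, p=0.176.
P(Y=9) = C(8,1) · p^2 · (1−p)^7
= 8 · 0.030976 · 0.25792 = 0.063915

0.0639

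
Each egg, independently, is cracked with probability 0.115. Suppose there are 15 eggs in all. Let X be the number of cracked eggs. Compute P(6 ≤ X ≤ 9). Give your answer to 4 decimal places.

X ~ Binomial(15, 0.115); P(6 ≤ X ≤ 9) = Σ C(15,k) p^k (1−p)^(15−k) over k:
  k=6: C(15,6)·0.115^6·0.885^9 = 0.003855
  k=7: C(15,7)·0.115^7·0.885^8 = 0.000644
  k=8: C(15,8)·0.115^8·0.885^7 = 0.000084
  k=9: C(15,9)·0.115^9·0.885^6 = 0.000008
Total = 0.004592

0.0046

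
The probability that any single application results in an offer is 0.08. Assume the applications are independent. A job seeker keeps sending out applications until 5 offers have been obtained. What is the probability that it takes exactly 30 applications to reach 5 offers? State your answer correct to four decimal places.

0.0097

Y = trial on which the fifth success occurs; negative binomial, r=5, p=0.08.
P(Y=30) = C(29,4) · p^5 · (1−p)^25
= 23751 · 3.2768e-06 · 0.12436 = 0.009679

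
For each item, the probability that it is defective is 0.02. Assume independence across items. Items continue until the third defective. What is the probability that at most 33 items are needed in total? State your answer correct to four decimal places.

0.0279

Finishing within 33 items ⇔ at least 3 successes in the first 33. With X ~ Binomial(33, 0.02), P(Y ≤ 33) = 1 − P(X ≤ 2).
  k=0: C(33,0)·0.02^0·0.98^33 = 0.513405
  k=1: C(33,1)·0.02^1·0.98^32 = 0.345763
  k=2: C(33,2)·0.02^2·0.98^31 = 0.112902
1 − 0.972071 = 0.027929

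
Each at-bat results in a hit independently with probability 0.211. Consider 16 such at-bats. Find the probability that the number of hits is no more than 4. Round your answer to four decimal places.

0.7641

X ~ Binomial(16, 0.211); P(X ≤ 4) = Σ C(16,k) p^k (1−p)^(16−k) over k:
  k=0: C(16,0)·0.211^0·0.789^16 = 0.022554
  k=1: C(16,1)·0.211^1·0.789^15 = 0.096507
  k=2: C(16,2)·0.211^2·0.789^14 = 0.193564
  k=3: C(16,3)·0.211^3·0.789^13 = 0.241566
  k=4: C(16,4)·0.211^4·0.789^12 = 0.209955
Total = 0.764146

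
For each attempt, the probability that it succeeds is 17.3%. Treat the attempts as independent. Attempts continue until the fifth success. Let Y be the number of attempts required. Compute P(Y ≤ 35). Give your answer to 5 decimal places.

0.74782

Finishing within 35 attempts ⇔ at least 5 successes in the first 35. With X ~ Binomial(35, 0.173), P(Y ≤ 35) = 1 − P(X ≤ 4).
  k=0: C(35,0)·0.173^0·0.827^35 = 0.0012963
  k=1: C(35,1)·0.173^1·0.827^34 = 0.0094908
  k=2: C(35,2)·0.173^2·0.827^33 = 0.0337513
  k=3: C(35,3)·0.173^3·0.827^32 = 0.0776648
  k=4: C(35,4)·0.173^4·0.827^31 = 0.1299735
1 − 0.2521767 = 0.7478233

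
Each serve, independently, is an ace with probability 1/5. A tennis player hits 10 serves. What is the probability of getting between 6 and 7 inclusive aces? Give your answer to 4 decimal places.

0.0063

X ~ Binomial(10, 0.20); P(6 ≤ X ≤ 7) = Σ C(10,k) p^k (1−p)^(10−k) over k:
  k=6: C(10,6)·0.20^6·0.80^4 = 0.005505
  k=7: C(10,7)·0.20^7·0.80^3 = 0.000786
Total = 0.006291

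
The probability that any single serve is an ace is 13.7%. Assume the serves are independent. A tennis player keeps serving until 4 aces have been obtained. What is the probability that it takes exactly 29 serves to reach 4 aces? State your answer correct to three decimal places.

0.029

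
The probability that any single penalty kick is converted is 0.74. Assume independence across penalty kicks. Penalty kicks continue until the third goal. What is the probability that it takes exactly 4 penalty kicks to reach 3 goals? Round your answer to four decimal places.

0.3161

Y = trial on which the third success occurs; negative binomial, r=3, p=0.74.
P(Y=4) = C(3,2) · p^3 · (1−p)^1
= 3 · 0.40522 · 0.26 = 0.316075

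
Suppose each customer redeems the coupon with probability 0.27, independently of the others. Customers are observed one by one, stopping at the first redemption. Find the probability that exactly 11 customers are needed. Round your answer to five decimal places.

Geometric (trials to first success), p = 0.27.
P(Y = 11) = (1−p)^10 · p = 0.042976 · 0.27 = 0.0116036

0.01160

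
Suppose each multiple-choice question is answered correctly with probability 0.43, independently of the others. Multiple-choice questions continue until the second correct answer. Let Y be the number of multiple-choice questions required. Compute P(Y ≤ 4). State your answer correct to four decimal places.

0.5759

Finishing within 4 multiple-choice questions ⇔ at least 2 successes in the first 4. With X ~ Binomial(4, 0.43), P(Y ≤ 4) = 1 − P(X ≤ 1).
  k=0: C(4,0)·0.43^0·0.57^4 = 0.105560
  k=1: C(4,1)·0.43^1·0.57^3 = 0.318532
1 − 0.424092 = 0.575908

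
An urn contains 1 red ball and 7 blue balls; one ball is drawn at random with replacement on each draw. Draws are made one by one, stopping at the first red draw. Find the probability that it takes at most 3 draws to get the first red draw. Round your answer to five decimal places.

Y = number of draws to the first success; geometric, p = 0.125.
P(Y ≤ 3) = 1 − (1−p)^3 = 1 − 0.6699219 = 0.3300781

0.33008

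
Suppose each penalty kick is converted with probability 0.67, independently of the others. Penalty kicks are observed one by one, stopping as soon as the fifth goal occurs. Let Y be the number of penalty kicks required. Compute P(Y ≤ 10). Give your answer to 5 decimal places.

0.92680

Finishing within 10 penalty kicks ⇔ at least 5 successes in the first 10. With X ~ Binomial(10, 0.67), P(Y ≤ 10) = 1 − P(X ≤ 4).
  k=0: C(10,0)·0.67^0·0.33^10 = 0.0000153
  k=1: C(10,1)·0.67^1·0.33^9 = 0.0003110
  k=2: C(10,2)·0.67^2·0.33^8 = 0.0028410
  k=3: C(10,3)·0.67^3·0.33^7 = 0.0153817
  k=4: C(10,4)·0.67^4·0.33^6 = 0.0546515
1 − 0.0732005 = 0.9267995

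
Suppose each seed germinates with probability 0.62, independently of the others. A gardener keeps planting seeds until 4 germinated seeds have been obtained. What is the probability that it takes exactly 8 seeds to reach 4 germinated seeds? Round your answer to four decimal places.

Y = trial on which the fourth success occurs; negative binomial, r=4, p=0.62.
P(Y=8) = C(7,3) · p^4 · (1−p)^4
= 35 · 0.14776 · 0.020851 = 0.107837

0.1078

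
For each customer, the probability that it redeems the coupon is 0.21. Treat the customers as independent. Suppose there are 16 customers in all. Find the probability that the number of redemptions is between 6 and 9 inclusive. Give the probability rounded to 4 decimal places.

0.0989

X ~ Binomial(16, 0.21); P(6 ≤ X ≤ 9) = Σ C(16,k) p^k (1−p)^(16−k) over k:
  k=6: C(16,6)·0.21^6·0.79^10 = 0.065030
  k=7: C(16,7)·0.21^7·0.79^9 = 0.024695
  k=8: C(16,8)·0.21^8·0.79^8 = 0.007385
  k=9: C(16,9)·0.21^9·0.79^7 = 0.001745
Total = 0.098854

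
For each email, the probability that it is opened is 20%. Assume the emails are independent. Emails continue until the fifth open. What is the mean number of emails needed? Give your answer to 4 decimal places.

Y = total emails until the fifth success; negative binomial with r=5, p=0.20.
E[Y] = r / p = 5 / 0.20 = 25.000000

25.0000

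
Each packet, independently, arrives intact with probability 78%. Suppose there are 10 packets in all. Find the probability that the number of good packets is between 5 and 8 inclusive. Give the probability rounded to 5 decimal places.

0.67114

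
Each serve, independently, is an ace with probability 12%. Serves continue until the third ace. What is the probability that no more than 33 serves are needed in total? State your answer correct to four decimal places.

Finishing within 33 serves ⇔ at least 3 successes in the first 33. With X ~ Binomial(33, 0.12), P(Y ≤ 33) = 1 − P(X ≤ 2).
  k=0: C(33,0)·0.12^0·0.88^33 = 0.014721
  k=1: C(33,1)·0.12^1·0.88^32 = 0.066243
  k=2: C(33,2)·0.12^2·0.88^31 = 0.144530
1 − 0.225494 = 0.774506

0.7745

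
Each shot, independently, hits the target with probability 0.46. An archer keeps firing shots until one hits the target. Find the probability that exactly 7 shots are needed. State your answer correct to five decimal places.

0.01141

Geometric (trials to first success), p = 0.46.
P(Y = 7) = (1−p)^6 · p = 0.024795 · 0.46 = 0.0114057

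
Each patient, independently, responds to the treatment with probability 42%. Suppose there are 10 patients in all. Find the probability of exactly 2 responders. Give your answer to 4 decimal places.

0.1017

X ~ Binomial(n=10, p=0.42).
P(X=2) = C(10,2) · p^2 · (1−p)^8
= 45 · 0.1764 · 0.012806 = 0.101656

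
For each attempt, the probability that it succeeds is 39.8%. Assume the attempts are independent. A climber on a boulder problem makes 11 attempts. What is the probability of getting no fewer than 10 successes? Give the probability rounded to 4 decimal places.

0.0007

X ~ Binomial(11, 0.398); P(X ≥ 10) = Σ C(11,k) p^k (1−p)^(11−k) over k:
  k=10: C(11,10)·0.398^10·0.602^1 = 0.000660
  k=11: C(11,11)·0.398^11·0.602^0 = 0.000040
Total = 0.000700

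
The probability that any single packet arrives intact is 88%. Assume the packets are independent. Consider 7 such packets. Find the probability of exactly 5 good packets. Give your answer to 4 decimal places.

0.1596

X ~ Binomial(n=7, p=0.88).
P(X=5) = C(7,5) · p^5 · (1−p)^2
= 21 · 0.52773 · 0.0144 = 0.159586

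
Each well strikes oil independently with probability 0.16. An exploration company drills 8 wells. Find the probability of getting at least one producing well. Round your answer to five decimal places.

0.75212

P(at least one) = 1 − P(none) = 1 − (1 − 0.16)^8
= 1 − 0.2478759 = 0.7521241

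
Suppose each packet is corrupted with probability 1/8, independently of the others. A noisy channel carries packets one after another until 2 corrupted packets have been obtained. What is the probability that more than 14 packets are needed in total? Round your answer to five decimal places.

0.46263

Needing more than 14 packets ⇔ fewer than 2 successes in the first 14. With X ~ Binomial(14, 0.125), P(Y > 14) = P(X ≤ 1).
  k=0: C(14,0)·0.125^0·0.875^14 = 0.1542101
  k=1: C(14,1)·0.125^1·0.875^13 = 0.3084201
P(X ≤ 1) = 0.4626302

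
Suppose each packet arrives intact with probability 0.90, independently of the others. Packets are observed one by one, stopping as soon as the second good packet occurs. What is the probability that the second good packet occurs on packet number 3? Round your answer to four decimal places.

0.1620

Y = trial on which the second success occurs; negative binomial, r=2, p=0.90.
P(Y=3) = C(2,1) · p^2 · (1−p)^1
= 2 · 0.81 · 0.1 = 0.162000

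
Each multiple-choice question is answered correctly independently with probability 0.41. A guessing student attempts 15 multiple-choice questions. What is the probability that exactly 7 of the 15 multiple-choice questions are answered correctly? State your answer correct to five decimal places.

0.18401

X ~ Binomial(n=15, p=0.41).
P(X=7) = C(15,7) · p^7 · (1−p)^8
= 6435 · 0.0019475 · 0.014683 = 0.1840143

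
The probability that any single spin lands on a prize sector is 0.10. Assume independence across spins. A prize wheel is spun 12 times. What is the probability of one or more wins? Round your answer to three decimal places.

P(at least one) = 1 − P(none) = 1 − (1 − 0.10)^12
= 1 − 0.28243 = 0.71757

0.718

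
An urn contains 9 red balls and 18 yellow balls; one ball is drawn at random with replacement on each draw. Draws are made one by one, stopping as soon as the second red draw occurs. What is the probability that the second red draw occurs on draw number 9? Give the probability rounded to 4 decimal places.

Y = trial on which the second success occurs; negative binomial, r=2, p=0.333333.
P(Y=9) = C(8,1) · p^2 · (1−p)^7
= 8 · 0.11111 · 0.058528 = 0.052025

0.0520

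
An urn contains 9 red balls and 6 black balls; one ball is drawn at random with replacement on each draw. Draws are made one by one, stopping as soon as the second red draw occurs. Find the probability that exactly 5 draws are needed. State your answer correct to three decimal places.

0.092

Y = trial on which the second success occurs; negative binomial, r=2, p=0.60.
P(Y=5) = C(4,1) · p^2 · (1−p)^3
= 4 · 0.36 · 0.064 = 0.09216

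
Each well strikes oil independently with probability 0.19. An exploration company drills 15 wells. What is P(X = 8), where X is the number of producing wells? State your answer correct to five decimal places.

X ~ Binomial(n=15, p=0.19).
P(X=8) = C(15,8) · p^8 · (1−p)^7
= 6435 · 1.6984e-06 · 0.22877 = 0.0025002

0.00250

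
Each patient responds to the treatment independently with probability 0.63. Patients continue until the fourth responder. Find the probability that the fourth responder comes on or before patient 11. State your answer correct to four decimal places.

Finishing within 11 patients ⇔ at least 4 successes in the first 11. With X ~ Binomial(11, 0.63), P(Y ≤ 11) = 1 − P(X ≤ 3).
  k=0: C(11,0)·0.63^0·0.37^11 = 0.000018
  k=1: C(11,1)·0.63^1·0.37^10 = 0.000333
  k=2: C(11,2)·0.63^2·0.37^9 = 0.002837
  k=3: C(11,3)·0.63^3·0.37^8 = 0.014492
1 − 0.017680 = 0.982320

0.9823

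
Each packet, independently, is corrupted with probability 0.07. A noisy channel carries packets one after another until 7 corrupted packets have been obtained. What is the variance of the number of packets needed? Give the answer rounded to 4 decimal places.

1328.5714

Y = total packets until the seventh success; negative binomial with r=7, p=0.07.
Var(Y) = r(1−p)/p² = 7·0.93 / 0.07² = 1328.571429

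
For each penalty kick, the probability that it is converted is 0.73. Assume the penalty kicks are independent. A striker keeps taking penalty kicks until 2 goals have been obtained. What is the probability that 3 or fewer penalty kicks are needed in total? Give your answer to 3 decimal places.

0.821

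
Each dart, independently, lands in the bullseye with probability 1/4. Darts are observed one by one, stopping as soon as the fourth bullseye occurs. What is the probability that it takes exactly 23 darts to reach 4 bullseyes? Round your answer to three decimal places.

Y = trial on which the fourth success occurs; negative binomial, r=4, p=0.25.
P(Y=23) = C(22,3) · p^4 · (1−p)^19
= 1540 · 0.0039062 · 0.0042283 = 0.02544

0.025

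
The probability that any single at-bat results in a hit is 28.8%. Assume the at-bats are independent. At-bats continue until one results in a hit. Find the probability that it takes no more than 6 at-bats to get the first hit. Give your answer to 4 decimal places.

0.8697

Y = number of at-bats to the first success; geometric, p = 0.288.
P(Y ≤ 6) = 1 − (1−p)^6 = 1 − 0.130281 = 0.869719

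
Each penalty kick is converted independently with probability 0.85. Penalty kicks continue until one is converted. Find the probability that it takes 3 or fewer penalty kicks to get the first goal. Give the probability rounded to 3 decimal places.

0.997

Y = number of penalty kicks to the first success; geometric, p = 0.85.
P(Y ≤ 3) = 1 − (1−p)^3 = 1 − 0.00337 = 0.99662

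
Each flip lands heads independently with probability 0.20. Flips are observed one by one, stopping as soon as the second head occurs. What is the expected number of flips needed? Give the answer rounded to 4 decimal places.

10.0000

Y = total flips until the second success; negative binomial with r=2, p=0.20.
E[Y] = r / p = 2 / 0.20 = 10.000000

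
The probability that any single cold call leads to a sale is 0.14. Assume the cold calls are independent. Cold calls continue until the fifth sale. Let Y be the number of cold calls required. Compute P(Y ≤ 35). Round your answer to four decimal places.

Finishing within 35 cold calls ⇔ at least 5 successes in the first 35. With X ~ Binomial(35, 0.14), P(Y ≤ 35) = 1 − P(X ≤ 4).
  k=0: C(35,0)·0.14^0·0.86^35 = 0.005099
  k=1: C(35,1)·0.14^1·0.86^34 = 0.029050
  k=2: C(35,2)·0.14^2·0.86^33 = 0.080394
  k=3: C(35,3)·0.14^3·0.86^32 = 0.143961
  k=4: C(35,4)·0.14^4·0.86^31 = 0.187484
1 − 0.445987 = 0.554013

0.5540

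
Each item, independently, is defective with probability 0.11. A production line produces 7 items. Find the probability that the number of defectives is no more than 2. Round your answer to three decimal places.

0.967

X ~ Binomial(7, 0.11); P(X ≤ 2) = Σ C(7,k) p^k (1−p)^(7−k) over k:
  k=0: C(7,0)·0.11^0·0.89^7 = 0.44231
  k=1: C(7,1)·0.11^1·0.89^6 = 0.38268
  k=2: C(7,2)·0.11^2·0.89^5 = 0.14189
Total = 0.96688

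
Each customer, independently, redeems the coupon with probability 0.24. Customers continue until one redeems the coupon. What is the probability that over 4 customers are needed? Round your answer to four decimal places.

0.3336

Y = number of customers to the first success; geometric, p = 0.24.
P(Y > 4) = P(first 4 all fail) = (1−p)^4 = 0.333622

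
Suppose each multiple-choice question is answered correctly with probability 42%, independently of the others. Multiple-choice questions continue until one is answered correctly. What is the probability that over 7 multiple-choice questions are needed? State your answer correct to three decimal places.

0.022

Y = number of multiple-choice questions to the first success; geometric, p = 0.42.
P(Y > 7) = P(first 7 all fail) = (1−p)^7 = 0.02208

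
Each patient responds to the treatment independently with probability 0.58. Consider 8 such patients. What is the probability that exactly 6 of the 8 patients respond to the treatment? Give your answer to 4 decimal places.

X ~ Binomial(n=8, p=0.58).
P(X=6) = C(8,6) · p^6 · (1−p)^2
= 28 · 0.038069 · 0.1764 = 0.188029

0.1880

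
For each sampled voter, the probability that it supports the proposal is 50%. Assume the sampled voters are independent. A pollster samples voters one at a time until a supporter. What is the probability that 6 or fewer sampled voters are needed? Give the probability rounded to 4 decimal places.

Y = number of sampled voters to the first success; geometric, p = 0.50.
P(Y ≤ 6) = 1 − (1−p)^6 = 1 − 0.015625 = 0.984375

0.9844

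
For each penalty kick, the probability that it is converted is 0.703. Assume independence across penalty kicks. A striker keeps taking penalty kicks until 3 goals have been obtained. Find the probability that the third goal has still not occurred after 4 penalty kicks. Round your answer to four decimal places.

0.3430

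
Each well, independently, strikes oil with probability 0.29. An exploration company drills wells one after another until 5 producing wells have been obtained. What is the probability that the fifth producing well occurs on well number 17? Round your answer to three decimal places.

Y = trial on which the fifth success occurs; negative binomial, r=5, p=0.29.
P(Y=17) = C(16,4) · p^5 · (1−p)^12
= 1820 · 0.0020511 · 0.01641 = 0.06126

0.061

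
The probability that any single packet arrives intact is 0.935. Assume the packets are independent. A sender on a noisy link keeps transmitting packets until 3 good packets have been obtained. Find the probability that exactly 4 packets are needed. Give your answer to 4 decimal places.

Y = trial on which the third success occurs; negative binomial, r=3, p=0.935.
P(Y=4) = C(3,2) · p^3 · (1−p)^1
= 3 · 0.8174 · 0.065 = 0.159393

0.1594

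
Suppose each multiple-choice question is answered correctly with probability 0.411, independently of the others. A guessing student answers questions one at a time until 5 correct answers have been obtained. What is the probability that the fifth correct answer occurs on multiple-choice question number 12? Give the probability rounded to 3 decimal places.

0.095

Y = trial on which the fifth success occurs; negative binomial, r=5, p=0.411.
P(Y=12) = C(11,4) · p^5 · (1−p)^7
= 330 · 0.011728 · 0.024593 = 0.09518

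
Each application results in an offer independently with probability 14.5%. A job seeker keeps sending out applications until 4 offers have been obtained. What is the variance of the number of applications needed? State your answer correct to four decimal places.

162.6635

Y = total applications until the fourth success; negative binomial with r=4, p=0.145.
Var(Y) = r(1−p)/p² = 4·0.855 / 0.145² = 162.663496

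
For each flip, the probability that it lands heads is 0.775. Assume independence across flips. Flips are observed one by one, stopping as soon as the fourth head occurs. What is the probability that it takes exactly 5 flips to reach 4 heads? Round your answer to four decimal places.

0.3247

Y = trial on which the fourth success occurs; negative binomial, r=4, p=0.775.
P(Y=5) = C(4,3) · p^4 · (1−p)^1
= 4 · 0.36075 · 0.225 = 0.324675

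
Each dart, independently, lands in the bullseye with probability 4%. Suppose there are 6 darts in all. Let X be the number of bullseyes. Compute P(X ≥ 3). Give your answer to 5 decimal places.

X ~ Binomial(6, 0.04); P(X ≥ 3) = Σ C(6,k) p^k (1−p)^(6−k) over k:
  k=3: C(6,3)·0.04^3·0.96^3 = 0.0011325
  k=4: C(6,4)·0.04^4·0.96^2 = 0.0000354
  k=5: C(6,5)·0.04^5·0.96^1 = 0.0000006
  k=6: C(6,6)·0.04^6·0.96^0 = 0.0000000
Total = 0.0011684

0.00117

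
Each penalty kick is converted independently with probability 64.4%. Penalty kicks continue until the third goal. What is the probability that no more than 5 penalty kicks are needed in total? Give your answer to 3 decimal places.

0.755

Finishing within 5 penalty kicks ⇔ at least 3 successes in the first 5. With X ~ Binomial(5, 0.644), P(Y ≤ 5) = 1 − P(X ≤ 2).
  k=0: C(5,0)·0.644^0·0.356^5 = 0.00572
  k=1: C(5,1)·0.644^1·0.356^4 = 0.05172
  k=2: C(5,2)·0.644^2·0.356^3 = 0.18712
1 − 0.24456 = 0.75544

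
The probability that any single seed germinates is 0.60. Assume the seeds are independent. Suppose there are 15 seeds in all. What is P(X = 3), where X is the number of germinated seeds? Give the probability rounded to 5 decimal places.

0.00165

X ~ Binomial(n=15, p=0.60).
P(X=3) = C(15,3) · p^3 · (1−p)^12
= 455 · 0.216 · 1.6777e-05 = 0.0016489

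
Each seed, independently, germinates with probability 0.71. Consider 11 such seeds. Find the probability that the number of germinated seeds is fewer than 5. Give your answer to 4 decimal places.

0.0179

X ~ Binomial(11, 0.71); P(X ≤ 4) = Σ C(11,k) p^k (1−p)^(11−k) over k:
  k=0: C(11,0)·0.71^0·0.29^11 = 0.000001
  k=1: C(11,1)·0.71^1·0.29^10 = 0.000033
  k=2: C(11,2)·0.71^2·0.29^9 = 0.000402
  k=3: C(11,3)·0.71^3·0.29^8 = 0.002954
  k=4: C(11,4)·0.71^4·0.29^7 = 0.014465
Total = 0.017856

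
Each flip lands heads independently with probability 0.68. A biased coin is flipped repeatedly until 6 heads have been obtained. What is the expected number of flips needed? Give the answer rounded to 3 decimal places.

8.824

Y = total flips until the sixth success; negative binomial with r=6, p=0.68.
E[Y] = r / p = 6 / 0.68 = 8.82353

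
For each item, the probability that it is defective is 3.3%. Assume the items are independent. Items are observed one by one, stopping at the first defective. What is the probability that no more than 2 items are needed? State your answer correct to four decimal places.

0.0649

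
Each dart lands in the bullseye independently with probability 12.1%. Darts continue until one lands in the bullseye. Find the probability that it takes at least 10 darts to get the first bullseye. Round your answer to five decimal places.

Y = number of darts to the first success; geometric, p = 0.121.
P(Y > 9) = P(first 9 all fail) = (1−p)^9 = 0.3132563

0.31326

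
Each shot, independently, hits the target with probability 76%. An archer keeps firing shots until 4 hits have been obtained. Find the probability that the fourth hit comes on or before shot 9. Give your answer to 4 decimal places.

0.9919

Finishing within 9 shots ⇔ at least 4 successes in the first 9. With X ~ Binomial(9, 0.76), P(Y ≤ 9) = 1 − P(X ≤ 3).
  k=0: C(9,0)·0.76^0·0.24^9 = 0.000003
  k=1: C(9,1)·0.76^1·0.24^8 = 0.000075
  k=2: C(9,2)·0.76^2·0.24^7 = 0.000954
  k=3: C(9,3)·0.76^3·0.24^6 = 0.007047
1 − 0.008078 = 0.991922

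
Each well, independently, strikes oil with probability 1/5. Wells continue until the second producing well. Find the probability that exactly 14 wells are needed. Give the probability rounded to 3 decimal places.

0.036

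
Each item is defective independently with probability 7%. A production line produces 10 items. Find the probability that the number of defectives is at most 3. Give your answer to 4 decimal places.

0.9964

X ~ Binomial(10, 0.07); P(X ≤ 3) = Σ C(10,k) p^k (1−p)^(10−k) over k:
  k=0: C(10,0)·0.07^0·0.93^10 = 0.483982
  k=1: C(10,1)·0.07^1·0.93^9 = 0.364288
  k=2: C(10,2)·0.07^2·0.93^8 = 0.123388
  k=3: C(10,3)·0.07^3·0.93^7 = 0.024766
Total = 0.996424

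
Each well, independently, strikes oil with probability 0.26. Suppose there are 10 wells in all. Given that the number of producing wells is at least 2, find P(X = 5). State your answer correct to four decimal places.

0.0854

X ~ Binomial(10, 0.26). Want P(X=5 | X≥2) = P(X=5) / P(X≥2).
P(X=5) = C(10,5)·0.26^5·0.74^5 = 0.066439
P(X≥2) = 1 − 0.049240 − 0.173005 = 0.777755
Ratio = 0.066439 / 0.777755 = 0.085425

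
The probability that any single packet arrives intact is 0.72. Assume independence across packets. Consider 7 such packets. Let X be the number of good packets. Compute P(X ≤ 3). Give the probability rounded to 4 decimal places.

X ~ Binomial(7, 0.72); P(X ≤ 3) = Σ C(7,k) p^k (1−p)^(7−k) over k:
  k=0: C(7,0)·0.72^0·0.28^7 = 0.000135
  k=1: C(7,1)·0.72^1·0.28^6 = 0.002429
  k=2: C(7,2)·0.72^2·0.28^5 = 0.018736
  k=3: C(7,3)·0.72^3·0.28^4 = 0.080297
Total = 0.101596

0.1016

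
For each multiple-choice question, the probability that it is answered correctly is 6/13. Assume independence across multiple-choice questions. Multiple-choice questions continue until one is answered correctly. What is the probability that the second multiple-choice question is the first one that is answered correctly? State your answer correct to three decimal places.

0.249

Geometric (trials to first success), p = 0.461538.
P(Y = 2) = (1−p)^1 · p = 0.53846 · 0.461538 = 0.24852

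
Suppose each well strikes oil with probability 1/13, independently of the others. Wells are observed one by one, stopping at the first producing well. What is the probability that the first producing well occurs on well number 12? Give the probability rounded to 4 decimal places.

0.0319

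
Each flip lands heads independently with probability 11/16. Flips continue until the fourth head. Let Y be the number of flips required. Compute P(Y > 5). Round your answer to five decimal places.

0.49734

Needing more than 5 flips ⇔ fewer than 4 successes in the first 5. With X ~ Binomial(5, 0.6875), P(Y > 5) = P(X ≤ 3).
  k=0: C(5,0)·0.6875^0·0.3125^5 = 0.0029802
  k=1: C(5,1)·0.6875^1·0.3125^4 = 0.0327826
  k=2: C(5,2)·0.6875^2·0.3125^3 = 0.1442432
  k=3: C(5,3)·0.6875^3·0.3125^2 = 0.3173351
P(X ≤ 3) = 0.4973412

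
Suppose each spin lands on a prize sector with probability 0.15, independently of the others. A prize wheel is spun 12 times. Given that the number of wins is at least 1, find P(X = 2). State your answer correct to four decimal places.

0.3408

X ~ Binomial(12, 0.15). Want P(X=2 | X≥1) = P(X=2) / P(X≥1).
P(X=2) = C(12,2)·0.15^2·0.85^10 = 0.292358
P(X≥1) = 1 − 0.142242 = 0.857758
Ratio = 0.292358 / 0.857758 = 0.340840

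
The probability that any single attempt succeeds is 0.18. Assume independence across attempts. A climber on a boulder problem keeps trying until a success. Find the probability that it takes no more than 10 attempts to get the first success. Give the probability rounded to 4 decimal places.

Y = number of attempts to the first success; geometric, p = 0.18.
P(Y ≤ 10) = 1 − (1−p)^10 = 1 − 0.137448 = 0.862552

0.8626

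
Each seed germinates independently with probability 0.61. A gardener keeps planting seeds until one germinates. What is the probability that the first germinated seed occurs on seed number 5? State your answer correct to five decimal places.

Geometric (trials to first success), p = 0.61.
P(Y = 5) = (1−p)^4 · p = 0.023134 · 0.61 = 0.0141120

0.01411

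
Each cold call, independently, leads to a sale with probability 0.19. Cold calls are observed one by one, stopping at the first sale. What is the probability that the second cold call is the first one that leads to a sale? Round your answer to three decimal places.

Geometric (trials to first success), p = 0.19.
P(Y = 2) = (1−p)^1 · p = 0.81 · 0.19 = 0.15390

0.154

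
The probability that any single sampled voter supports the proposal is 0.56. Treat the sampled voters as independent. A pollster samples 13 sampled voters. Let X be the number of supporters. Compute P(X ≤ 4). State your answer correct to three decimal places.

X ~ Binomial(13, 0.56); P(X ≤ 4) = Σ C(13,k) p^k (1−p)^(13−k) over k:
  k=0: C(13,0)·0.56^0·0.44^13 = 0.00002
  k=1: C(13,1)·0.56^1·0.44^12 = 0.00038
  k=2: C(13,2)·0.56^2·0.44^11 = 0.00293
  k=3: C(13,3)·0.56^3·0.44^10 = 0.01366
  k=4: C(13,4)·0.56^4·0.44^9 = 0.04346
Total = 0.06046

0.060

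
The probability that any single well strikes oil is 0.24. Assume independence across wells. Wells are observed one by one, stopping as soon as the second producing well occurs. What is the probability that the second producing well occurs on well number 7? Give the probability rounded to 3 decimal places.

Y = trial on which the second success occurs; negative binomial, r=2, p=0.24.
P(Y=7) = C(6,1) · p^2 · (1−p)^5
= 6 · 0.0576 · 0.25355 = 0.08763

0.088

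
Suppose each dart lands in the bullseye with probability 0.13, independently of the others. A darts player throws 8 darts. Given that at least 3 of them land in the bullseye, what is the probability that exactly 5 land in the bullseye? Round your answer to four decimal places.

X ~ Binomial(8, 0.13). Want P(X=5 | X≥3) = P(X=5) / P(X≥3).
P(X=5) = C(8,5)·0.13^5·0.87^3 = 0.001369
P(X≥3) = 1 − 0.328212 − 0.392345 − 0.205192 = 0.074251
Ratio = 0.001369 / 0.074251 = 0.018440

0.0184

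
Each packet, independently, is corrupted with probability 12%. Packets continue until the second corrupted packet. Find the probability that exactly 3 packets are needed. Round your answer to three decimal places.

Y = trial on which the second success occurs; negative binomial, r=2, p=0.12.
P(Y=3) = C(2,1) · p^2 · (1−p)^1
= 2 · 0.0144 · 0.88 = 0.02534

0.025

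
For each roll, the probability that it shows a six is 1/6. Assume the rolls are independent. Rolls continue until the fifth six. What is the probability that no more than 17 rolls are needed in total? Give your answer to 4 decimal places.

0.1396

Finishing within 17 rolls ⇔ at least 5 successes in the first 17. With X ~ Binomial(17, 0.166667), P(Y ≤ 17) = 1 − P(X ≤ 4).
  k=0: C(17,0)·0.166667^0·0.833333^17 = 0.045073
  k=1: C(17,1)·0.166667^1·0.833333^16 = 0.153249
  k=2: C(17,2)·0.166667^2·0.833333^15 = 0.245198
  k=3: C(17,3)·0.166667^3·0.833333^14 = 0.245198
  k=4: C(17,4)·0.166667^4·0.833333^13 = 0.171639
1 − 0.860358 = 0.139642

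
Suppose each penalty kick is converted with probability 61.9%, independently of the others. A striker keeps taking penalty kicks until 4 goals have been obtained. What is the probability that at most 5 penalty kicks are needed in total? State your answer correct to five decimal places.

Finishing within 5 penalty kicks ⇔ at least 4 successes in the first 5. With X ~ Binomial(5, 0.619), P(Y ≤ 5) = 1 − P(X ≤ 3).
  k=0: C(5,0)·0.619^0·0.381^5 = 0.0080283
  k=1: C(5,1)·0.619^1·0.381^4 = 0.0652170
  k=2: C(5,2)·0.619^2·0.381^3 = 0.2119123
  k=3: C(5,3)·0.619^3·0.381^2 = 0.3442880
1 − 0.6294456 = 0.3705544

0.37055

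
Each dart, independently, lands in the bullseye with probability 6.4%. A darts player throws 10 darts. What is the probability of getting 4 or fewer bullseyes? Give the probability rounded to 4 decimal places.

X ~ Binomial(10, 0.064); P(X ≤ 4) = Σ C(10,k) p^k (1−p)^(10−k) over k:
  k=0: C(10,0)·0.064^0·0.936^10 = 0.516129
  k=1: C(10,1)·0.064^1·0.936^9 = 0.352909
  k=2: C(10,2)·0.064^2·0.936^8 = 0.108587
  k=3: C(10,3)·0.064^3·0.936^7 = 0.019799
  k=4: C(10,4)·0.064^4·0.936^6 = 0.002369
Total = 0.999794

0.9998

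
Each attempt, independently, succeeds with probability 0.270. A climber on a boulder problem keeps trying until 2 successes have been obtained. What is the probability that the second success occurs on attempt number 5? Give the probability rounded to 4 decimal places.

Y = trial on which the second success occurs; negative binomial, r=2, p=0.27.
P(Y=5) = C(4,1) · p^2 · (1−p)^3
= 4 · 0.0729 · 0.38902 = 0.113437

0.1134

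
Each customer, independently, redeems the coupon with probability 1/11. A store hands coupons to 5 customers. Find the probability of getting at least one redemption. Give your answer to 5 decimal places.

P(at least one) = 1 − P(none) = 1 − (1 − 0.090909)^5
= 1 − 0.6209213 = 0.3790787

0.37908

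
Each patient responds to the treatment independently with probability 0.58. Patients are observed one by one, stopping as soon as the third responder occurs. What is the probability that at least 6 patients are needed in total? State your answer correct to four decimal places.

Needing more than 5 patients ⇔ fewer than 3 successes in the first 5. With X ~ Binomial(5, 0.58), P(Y > 5) = P(X ≤ 2).
  k=0: C(5,0)·0.58^0·0.42^5 = 0.013069
  k=1: C(5,1)·0.58^1·0.42^4 = 0.090239
  k=2: C(5,2)·0.58^2·0.42^3 = 0.249232
P(X ≤ 2) = 0.352540

0.3525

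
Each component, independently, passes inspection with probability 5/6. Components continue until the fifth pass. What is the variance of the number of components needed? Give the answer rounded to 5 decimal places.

1.20000

Y = total components until the fifth success; negative binomial with r=5, p=0.833333.
Var(Y) = r(1−p)/p² = 5·0.166667 / 0.833333² = 1.2000000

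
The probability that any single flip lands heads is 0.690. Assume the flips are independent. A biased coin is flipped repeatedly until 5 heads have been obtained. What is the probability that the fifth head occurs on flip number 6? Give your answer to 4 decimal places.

Y = trial on which the fifth success occurs; negative binomial, r=5, p=0.69.
P(Y=6) = C(5,4) · p^5 · (1−p)^1
= 5 · 0.1564 · 0.31 = 0.242425

0.2424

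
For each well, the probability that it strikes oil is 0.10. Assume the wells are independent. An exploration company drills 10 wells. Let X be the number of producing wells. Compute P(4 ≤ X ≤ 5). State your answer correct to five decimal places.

X ~ Binomial(10, 0.10); P(4 ≤ X ≤ 5) = Σ C(10,k) p^k (1−p)^(10−k) over k:
  k=4: C(10,4)·0.10^4·0.90^6 = 0.0111603
  k=5: C(10,5)·0.10^5·0.90^5 = 0.0014880
Total = 0.0126483

0.01265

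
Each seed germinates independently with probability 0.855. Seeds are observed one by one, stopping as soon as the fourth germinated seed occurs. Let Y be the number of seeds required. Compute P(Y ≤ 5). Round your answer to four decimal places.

0.8443

Finishing within 5 seeds ⇔ at least 4 successes in the first 5. With X ~ Binomial(5, 0.855), P(Y ≤ 5) = 1 − P(X ≤ 3).
  k=0: C(5,0)·0.855^0·0.145^5 = 0.000064
  k=1: C(5,1)·0.855^1·0.145^4 = 0.001890
  k=2: C(5,2)·0.855^2·0.145^3 = 0.022286
  k=3: C(5,3)·0.855^3·0.145^2 = 0.131412
1 − 0.155652 = 0.844348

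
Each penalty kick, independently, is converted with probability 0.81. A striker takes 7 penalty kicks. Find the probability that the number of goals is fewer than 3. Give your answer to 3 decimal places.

0.004

X ~ Binomial(7, 0.81); P(X ≤ 2) = Σ C(7,k) p^k (1−p)^(7−k) over k:
  k=0: C(7,0)·0.81^0·0.19^7 = 0.00001
  k=1: C(7,1)·0.81^1·0.19^6 = 0.00027
  k=2: C(7,2)·0.81^2·0.19^5 = 0.00341
Total = 0.00369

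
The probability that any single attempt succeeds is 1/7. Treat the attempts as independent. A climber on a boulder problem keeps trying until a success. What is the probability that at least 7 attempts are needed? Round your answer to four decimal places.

Y = number of attempts to the first success; geometric, p = 0.142857.
P(Y > 6) = P(first 6 all fail) = (1−p)^6 = 0.396569

0.3966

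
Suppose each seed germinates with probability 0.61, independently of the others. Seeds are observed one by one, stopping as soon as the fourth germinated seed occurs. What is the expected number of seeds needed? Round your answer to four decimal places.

6.5574

Y = total seeds until the fourth success; negative binomial with r=4, p=0.61.
E[Y] = r / p = 4 / 0.61 = 6.557377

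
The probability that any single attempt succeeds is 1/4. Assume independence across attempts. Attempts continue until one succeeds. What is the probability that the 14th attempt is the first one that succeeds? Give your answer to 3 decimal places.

Geometric (trials to first success), p = 0.25.
P(Y = 14) = (1−p)^13 · p = 0.023757 · 0.25 = 0.00594

0.006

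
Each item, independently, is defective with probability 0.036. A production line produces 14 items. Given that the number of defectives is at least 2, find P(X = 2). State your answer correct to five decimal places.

0.85768

X ~ Binomial(14, 0.036). Want P(X=2 | X≥2) = P(X=2) / P(X≥2).
P(X=2) = C(14,2)·0.036^2·0.964^12 = 0.0759575
P(X≥2) = 1 − 0.5985197 − 0.3129190 = 0.0885612
Ratio = 0.0759575 / 0.0885612 = 0.8576837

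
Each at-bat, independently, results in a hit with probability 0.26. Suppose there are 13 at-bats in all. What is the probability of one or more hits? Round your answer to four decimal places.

P(at least one) = 1 − P(none) = 1 − (1 − 0.26)^13
= 1 − 0.019953 = 0.980047

0.9800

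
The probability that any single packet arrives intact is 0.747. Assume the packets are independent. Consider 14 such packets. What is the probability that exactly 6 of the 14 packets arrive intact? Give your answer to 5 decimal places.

0.00876

X ~ Binomial(n=14, p=0.747).
P(X=6) = C(14,6) · p^6 · (1−p)^8
= 3003 · 0.17375 · 1.6787e-05 = 0.0087588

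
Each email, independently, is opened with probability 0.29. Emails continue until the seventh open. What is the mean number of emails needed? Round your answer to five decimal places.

24.13793

Y = total emails until the seventh success; negative binomial with r=7, p=0.29.
E[Y] = r / p = 7 / 0.29 = 24.1379310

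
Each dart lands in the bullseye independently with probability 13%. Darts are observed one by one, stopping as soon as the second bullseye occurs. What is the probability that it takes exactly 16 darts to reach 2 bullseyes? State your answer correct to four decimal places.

0.0361

Y = trial on which the second success occurs; negative binomial, r=2, p=0.13.
P(Y=16) = C(15,1) · p^2 · (1−p)^14
= 15 · 0.0169 · 0.14232 = 0.036078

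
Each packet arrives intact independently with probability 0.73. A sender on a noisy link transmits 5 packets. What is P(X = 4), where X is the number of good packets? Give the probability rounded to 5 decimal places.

X ~ Binomial(n=5, p=0.73).
P(X=4) = C(5,4) · p^4 · (1−p)^1
= 5 · 0.28398 · 0.27 = 0.3833763

0.38338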